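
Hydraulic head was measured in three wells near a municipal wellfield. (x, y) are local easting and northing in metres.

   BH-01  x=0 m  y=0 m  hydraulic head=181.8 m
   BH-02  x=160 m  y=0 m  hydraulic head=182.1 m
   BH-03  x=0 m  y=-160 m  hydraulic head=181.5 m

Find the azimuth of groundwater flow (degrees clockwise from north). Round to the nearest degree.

225°

∂h/∂x = (182.1 − 181.8) / (160 − 0) = +0.001875
∂h/∂y = (181.5 − 181.8) / (-160 − 0) = +0.001875
Flow direction (−∇h) has components (-0.001875 E, -0.001875 N).
Azimuth = atan2(E, N) = atan2(-0.001875, -0.001875) = 225.0° ≈ 225°.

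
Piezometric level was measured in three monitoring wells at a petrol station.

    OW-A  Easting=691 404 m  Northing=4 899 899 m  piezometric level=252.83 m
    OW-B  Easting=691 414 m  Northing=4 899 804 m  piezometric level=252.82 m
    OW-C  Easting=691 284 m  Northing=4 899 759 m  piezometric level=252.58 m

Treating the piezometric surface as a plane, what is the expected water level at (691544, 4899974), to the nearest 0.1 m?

253.1 m

With h = a·x + b·y + c and OW-A as origin, the differences give:
  10·a + (-95)·b = -0.01
  (-120)·a + (-140)·b = -0.25
Eliminate b (×(-140) and ×(-95), subtract): -12800·a = -22.350 → a = ∂h/∂x = +0.001746
Back-substitute: b = ∂h/∂y = +0.0002891.
h(691544, 4899974) = 252.83 + (+0.001746)·(140) + (+0.0002891)·(75) = 252.83 +0.244 +0.022 = 253.096 m.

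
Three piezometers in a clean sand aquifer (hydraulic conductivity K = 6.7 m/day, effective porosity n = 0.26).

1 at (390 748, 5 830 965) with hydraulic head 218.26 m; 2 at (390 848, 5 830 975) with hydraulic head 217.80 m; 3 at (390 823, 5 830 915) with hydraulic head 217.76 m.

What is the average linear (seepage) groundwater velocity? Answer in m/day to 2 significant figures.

With h = a·x + b·y + c and 1 as origin, the differences give:
  100·a + 10·b = -0.46
  75·a + (-50)·b = -0.50
Eliminate b (×(-50) and ×10, subtract): -5750·a = 28.000 → a = ∂h/∂x = -0.004870
Back-substitute: b = ∂h/∂y = +0.002696.
|∇h| = √(-0.004870² + 0.002696²) = 0.005566
Seepage velocity v = K·i/n = 6.7 × 0.005566 / 0.26 = 0.1434 m/day.

0.14 m/day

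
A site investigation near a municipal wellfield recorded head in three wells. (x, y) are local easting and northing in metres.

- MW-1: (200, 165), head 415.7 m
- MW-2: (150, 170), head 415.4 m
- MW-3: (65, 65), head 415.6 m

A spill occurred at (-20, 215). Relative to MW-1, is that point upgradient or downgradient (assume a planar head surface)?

downgradient

Taking MW-1 as reference: MW-2−MW-1 = (-50, 5, -0.3); MW-3−MW-1 = (-135, -100, -0.1).
Determinant of the coordinate differences = (-50)·(-100) − (-135)·5 = 5675.
∂h/∂x = [(-0.3)·(-100) − (-0.1)·5] / 5675 = +0.005374
∂h/∂y = [(-50)·(-0.1) − (-135)·(-0.3)] / 5675 = -0.006256
Head at (-20, 215) = 415.7 + (+0.005374)·(-220) + (-0.006256)·(50) = 414.20 m.
That is lower than the 415.7 m at MW-1, so the point is downgradient.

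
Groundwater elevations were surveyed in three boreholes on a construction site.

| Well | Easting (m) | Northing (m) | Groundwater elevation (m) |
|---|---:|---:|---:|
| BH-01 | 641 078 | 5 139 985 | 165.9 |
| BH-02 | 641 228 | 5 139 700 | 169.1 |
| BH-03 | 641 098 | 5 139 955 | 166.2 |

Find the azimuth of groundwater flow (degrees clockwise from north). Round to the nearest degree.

With h = a·x + b·y + c and BH-01 as origin, the differences give:
  150·a + (-285)·b = +3.2
  20·a + (-30)·b = +0.3
Eliminate b (×(-30) and ×(-285), subtract): 1200·a = -10.50 → a = ∂h/∂x = -0.008750
Back-substitute: b = ∂h/∂y = -0.01583.
Flow direction (−∇h) has components (+0.008750 E, +0.01583 N).
Azimuth = atan2(E, N) = atan2(+0.008750, +0.01583) = 28.9° ≈ 029°.

029°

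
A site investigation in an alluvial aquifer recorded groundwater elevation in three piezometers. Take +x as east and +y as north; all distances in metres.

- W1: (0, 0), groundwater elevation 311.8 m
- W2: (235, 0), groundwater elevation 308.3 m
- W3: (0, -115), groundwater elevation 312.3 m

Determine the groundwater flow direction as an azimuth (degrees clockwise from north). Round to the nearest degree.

∂h/∂x = (308.3 − 311.8) / (235 − 0) = -0.01489
∂h/∂y = (312.3 − 311.8) / (-115 − 0) = -0.004348
Flow direction (−∇h) has components (+0.01489 E, +0.004348 N).
Azimuth = atan2(E, N) = atan2(+0.01489, +0.004348) = 73.7° ≈ 074°.

074°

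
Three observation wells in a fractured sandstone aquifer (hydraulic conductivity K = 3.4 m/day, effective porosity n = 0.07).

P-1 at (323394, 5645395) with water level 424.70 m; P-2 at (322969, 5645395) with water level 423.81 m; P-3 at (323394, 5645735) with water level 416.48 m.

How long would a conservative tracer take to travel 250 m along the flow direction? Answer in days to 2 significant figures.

∂h/∂x = (423.81 − 424.70) / (322969 − 323394) = +0.002094
∂h/∂y = (416.48 − 424.70) / (5645735 − 5645395) = -0.02418
|∇h| = √(0.002094² + -0.02418²) = 0.02427
Seepage velocity v = K·i/n = 3.4 × 0.02427 / 0.07 = 1.179 m/day.
t = 250 / 1.179 = 212 days.

210 days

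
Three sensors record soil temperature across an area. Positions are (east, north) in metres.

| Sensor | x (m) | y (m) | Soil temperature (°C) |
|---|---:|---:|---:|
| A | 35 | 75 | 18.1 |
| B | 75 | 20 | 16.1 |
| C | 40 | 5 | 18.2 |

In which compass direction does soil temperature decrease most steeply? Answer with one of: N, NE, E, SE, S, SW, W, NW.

Differences from A: to B (Δx, Δy, Δh) = (40, -55, -2.0); to C = (5, -70, +0.1).
Determinant of the coordinate differences = 40·(-70) − 5·(-55) = -2525.
∂T/∂x = [(-2.0)·(-70) − (+0.1)·(-55)] / -2525 = -0.05762
∂T/∂y = [40·(+0.1) − 5·(-2.0)] / -2525 = -0.005545
Steepest decrease is along −∇f = (+0.05762 E, +0.005545 N) → east.

E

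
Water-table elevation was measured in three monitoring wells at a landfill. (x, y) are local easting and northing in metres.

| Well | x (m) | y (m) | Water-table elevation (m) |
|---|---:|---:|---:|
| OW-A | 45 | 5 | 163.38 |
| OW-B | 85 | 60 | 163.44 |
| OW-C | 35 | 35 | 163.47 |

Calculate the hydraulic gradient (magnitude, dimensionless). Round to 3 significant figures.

0.00300

Differences from OW-A: to OW-B (Δx, Δy, Δh) = (40, 55, +0.06); to OW-C = (-10, 30, +0.09).
Determinant of the coordinate differences = 40·30 − (-10)·55 = 1750.
∂h/∂x = [(+0.06)·30 − (+0.09)·55] / 1750 = -0.001800
∂h/∂y = [40·(+0.09) − (-10)·(+0.06)] / 1750 = +0.002400
|∇h| = √(-0.001800² + 0.002400²) = 0.003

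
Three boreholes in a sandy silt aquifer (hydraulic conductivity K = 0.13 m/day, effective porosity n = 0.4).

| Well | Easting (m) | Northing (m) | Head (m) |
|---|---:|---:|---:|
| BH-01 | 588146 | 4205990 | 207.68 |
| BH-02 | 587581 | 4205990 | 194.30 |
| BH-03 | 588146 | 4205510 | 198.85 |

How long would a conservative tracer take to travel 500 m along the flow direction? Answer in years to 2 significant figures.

∂h/∂x = (194.30 − 207.68) / (587581 − 588146) = +0.02368
∂h/∂y = (198.85 − 207.68) / (4205510 − 4205990) = +0.01840
|∇h| = √(0.02368² + 0.01840²) = 0.02999
Seepage velocity v = K·i/n = 0.13 × 0.02999 / 0.4 = 0.009747 m/day.
t = 500 / 0.009747 = 5.13e+04 days = 140 years.

140 years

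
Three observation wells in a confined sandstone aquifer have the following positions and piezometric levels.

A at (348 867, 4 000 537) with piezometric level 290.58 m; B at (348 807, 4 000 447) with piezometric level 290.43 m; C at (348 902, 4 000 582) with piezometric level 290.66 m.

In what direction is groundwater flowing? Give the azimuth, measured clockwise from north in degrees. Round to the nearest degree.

Three-point gradient (reference A): Δ to B = (-60, -90, -0.15), Δ to C = (35, 45, +0.08).
∂h/∂x = +0.001000, ∂h/∂y = +0.0010000 (det = 450).
Flow direction (−∇h) has components (-0.001000 E, -0.0010000 N).
Azimuth = atan2(E, N) = atan2(-0.001000, -0.0010000) = 225.0° ≈ 225°.

225°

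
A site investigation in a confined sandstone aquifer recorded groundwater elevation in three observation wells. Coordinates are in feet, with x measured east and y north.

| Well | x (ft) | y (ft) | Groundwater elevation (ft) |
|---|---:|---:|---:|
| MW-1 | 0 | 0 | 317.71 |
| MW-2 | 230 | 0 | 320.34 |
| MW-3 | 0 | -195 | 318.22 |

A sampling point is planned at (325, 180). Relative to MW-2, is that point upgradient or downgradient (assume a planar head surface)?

upgradient

∂h/∂x = (320.34 − 317.71) / (230 − 0) = +0.01143
∂h/∂y = (318.22 − 317.71) / (-195 − 0) = -0.002615
Head at (325, 180) = 317.71 + (+0.01143)·(325) + (-0.002615)·(180) = 320.96 ft.
That is higher than the 320.34 ft at MW-2, so the point is upgradient.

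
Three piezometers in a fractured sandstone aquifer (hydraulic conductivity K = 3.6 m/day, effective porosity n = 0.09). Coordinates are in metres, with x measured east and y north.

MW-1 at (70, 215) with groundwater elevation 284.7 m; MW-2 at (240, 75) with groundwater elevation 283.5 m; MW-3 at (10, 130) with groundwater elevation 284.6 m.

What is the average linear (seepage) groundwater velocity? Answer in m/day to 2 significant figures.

0.22 m/day

With h = a·x + b·y + c and MW-1 as origin, the differences give:
  170·a + (-140)·b = -1.2
  (-60)·a + (-85)·b = -0.1
Eliminate b (×(-85) and ×(-140), subtract): -22850·a = 88.00 → a = ∂h/∂x = -0.003851
Back-substitute: b = ∂h/∂y = +0.003895.
|∇h| = √(-0.003851² + 0.003895²) = 0.005477
Seepage velocity v = K·i/n = 3.6 × 0.005477 / 0.09 = 0.2191 m/day.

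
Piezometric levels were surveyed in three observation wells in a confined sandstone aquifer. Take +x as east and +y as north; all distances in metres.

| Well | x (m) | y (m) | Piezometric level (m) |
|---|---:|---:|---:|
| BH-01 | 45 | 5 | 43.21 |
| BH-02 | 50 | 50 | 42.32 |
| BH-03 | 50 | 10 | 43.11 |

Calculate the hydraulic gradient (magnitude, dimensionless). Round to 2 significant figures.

0.020

With h = a·x + b·y + c and BH-01 as origin, the differences give:
  5·a + 45·b = -0.89
  5·a + 5·b = -0.10
Eliminate b (×5 and ×45, subtract): -200·a = 0.050 → a = ∂h/∂x = -0.0002500
Back-substitute: b = ∂h/∂y = -0.01975.
|∇h| = √(-0.0002500² + -0.01975²) = 0.01975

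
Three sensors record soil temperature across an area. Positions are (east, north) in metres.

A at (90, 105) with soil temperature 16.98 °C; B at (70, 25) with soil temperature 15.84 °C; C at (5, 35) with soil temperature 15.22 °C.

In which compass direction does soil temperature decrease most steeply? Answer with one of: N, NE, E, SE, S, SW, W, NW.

Taking A as reference: B−A = (-20, -80, -1.14); C−A = (-85, -70, -1.76).
Determinant of the coordinate differences = (-20)·(-70) − (-85)·(-80) = -5400.
∂T/∂x = [(-1.14)·(-70) − (-1.76)·(-80)] / -5400 = +0.01130
∂T/∂y = [(-20)·(-1.76) − (-85)·(-1.14)] / -5400 = +0.01143
Steepest decrease is along −∇f = (-0.01130 E, -0.01143 N) → southwest.

SW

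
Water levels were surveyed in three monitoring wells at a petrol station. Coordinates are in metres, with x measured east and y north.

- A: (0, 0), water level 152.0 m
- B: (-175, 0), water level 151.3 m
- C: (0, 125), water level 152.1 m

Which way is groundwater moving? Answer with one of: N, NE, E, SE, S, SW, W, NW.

W

∂h/∂x = (151.3 − 152.0) / (-175 − 0) = +0.004000
∂h/∂y = (152.1 − 152.0) / (125 − 0) = +0.0008000
Flow = −∇h = (-0.004000 east, -0.0008000 north), which points west.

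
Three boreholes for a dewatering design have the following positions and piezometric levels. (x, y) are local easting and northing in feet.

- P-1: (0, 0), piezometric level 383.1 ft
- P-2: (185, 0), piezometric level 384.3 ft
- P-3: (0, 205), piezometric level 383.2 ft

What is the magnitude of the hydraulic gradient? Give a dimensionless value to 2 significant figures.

∂h/∂x = (384.3 − 383.1) / (185 − 0) = +0.006486
∂h/∂y = (383.2 − 383.1) / (205 − 0) = +0.0004878
|∇h| = √(0.006486² + 0.0004878²) = 0.006504

0.0065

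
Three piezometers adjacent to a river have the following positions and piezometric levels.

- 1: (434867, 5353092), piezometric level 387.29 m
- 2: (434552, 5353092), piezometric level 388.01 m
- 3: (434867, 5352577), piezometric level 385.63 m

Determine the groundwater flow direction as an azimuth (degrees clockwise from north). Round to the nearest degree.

145°

∂h/∂x = (388.01 − 387.29) / (434552 − 434867) = -0.002286
∂h/∂y = (385.63 − 387.29) / (5352577 − 5353092) = +0.003223
Flow direction (−∇h) has components (+0.002286 E, -0.003223 N).
Azimuth = atan2(E, N) = atan2(+0.002286, -0.003223) = 144.7° ≈ 145°.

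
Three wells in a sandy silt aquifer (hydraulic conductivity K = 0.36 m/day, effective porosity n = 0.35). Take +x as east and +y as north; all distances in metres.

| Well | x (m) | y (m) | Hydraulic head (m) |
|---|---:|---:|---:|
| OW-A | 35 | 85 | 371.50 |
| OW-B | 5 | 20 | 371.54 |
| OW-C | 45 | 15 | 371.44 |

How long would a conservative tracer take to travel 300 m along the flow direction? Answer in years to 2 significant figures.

With h = a·x + b·y + c and OW-A as origin, the differences give:
  (-30)·a + (-65)·b = +0.04
  10·a + (-70)·b = -0.06
Eliminate b (×(-70) and ×(-65), subtract): 2750·a = -6.700 → a = ∂h/∂x = -0.002436
Back-substitute: b = ∂h/∂y = +0.0005091.
|∇h| = √(-0.002436² + 0.0005091²) = 0.002489
Seepage velocity v = K·i/n = 0.36 × 0.002489 / 0.35 = 0.00256 m/day.
t = 300 / 0.00256 = 1.172e+05 days = 321 years.

320 years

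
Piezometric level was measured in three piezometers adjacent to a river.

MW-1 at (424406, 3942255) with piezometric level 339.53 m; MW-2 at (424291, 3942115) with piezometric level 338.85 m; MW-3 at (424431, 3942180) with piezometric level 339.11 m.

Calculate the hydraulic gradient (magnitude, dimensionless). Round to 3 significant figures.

0.00542

With h = a·x + b·y + c and MW-1 as origin, the differences give:
  (-115)·a + (-140)·b = -0.68
  25·a + (-75)·b = -0.42
Eliminate b (×(-75) and ×(-140), subtract): 12125·a = -7.800 → a = ∂h/∂x = -0.0006433
Back-substitute: b = ∂h/∂y = +0.005386.
|∇h| = √(-0.0006433² + 0.005386²) = 0.005424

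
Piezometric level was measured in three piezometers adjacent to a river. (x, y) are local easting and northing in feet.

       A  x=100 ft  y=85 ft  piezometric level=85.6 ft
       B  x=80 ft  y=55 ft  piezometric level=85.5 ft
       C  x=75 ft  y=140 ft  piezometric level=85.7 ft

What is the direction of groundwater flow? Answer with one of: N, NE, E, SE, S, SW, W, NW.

Three-point gradient (reference A): Δ to B = (-20, -30, -0.1), Δ to C = (-25, 55, +0.1).
∂h/∂x = +0.001351, ∂h/∂y = +0.002432 (det = -1850).
Flow = −∇h = (-0.001351 east, -0.002432 north), which points southwest.

SW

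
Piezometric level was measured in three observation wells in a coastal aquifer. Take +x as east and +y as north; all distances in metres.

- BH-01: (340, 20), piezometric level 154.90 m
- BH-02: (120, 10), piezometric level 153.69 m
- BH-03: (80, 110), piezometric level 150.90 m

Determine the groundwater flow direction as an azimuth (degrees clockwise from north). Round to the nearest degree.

With h = a·x + b·y + c and BH-01 as origin, the differences give:
  (-220)·a + (-10)·b = -1.21
  (-260)·a + 90·b = -4.00
Eliminate b (×90 and ×(-10), subtract): -22400·a = -148.900 → a = ∂h/∂x = +0.006647
Back-substitute: b = ∂h/∂y = -0.02524.
Flow direction (−∇h) has components (-0.006647 E, +0.02524 N).
Azimuth = atan2(E, N) = atan2(-0.006647, +0.02524) = 345.2° ≈ 345°.

345°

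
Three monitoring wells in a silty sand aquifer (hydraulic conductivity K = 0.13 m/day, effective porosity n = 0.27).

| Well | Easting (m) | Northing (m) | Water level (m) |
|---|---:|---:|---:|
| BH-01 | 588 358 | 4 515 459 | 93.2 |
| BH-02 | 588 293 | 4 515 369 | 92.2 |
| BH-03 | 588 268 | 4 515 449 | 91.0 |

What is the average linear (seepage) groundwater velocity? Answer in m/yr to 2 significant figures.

4.6 m/yr

Differences from BH-01: to BH-02 (Δx, Δy, Δh) = (-65, -90, -1.0); to BH-03 = (-90, -10, -2.2).
Solve a·Δx + b·Δy = Δh: det = (-65)·(-10) − (-90)·(-90) = -7450.
∂h/∂x = [(-1.0)·(-10) − (-2.2)·(-90)] / -7450 = +0.02523
∂h/∂y = [(-65)·(-2.2) − (-90)·(-1.0)] / -7450 = -0.007114
|∇h| = √(0.02523² + -0.007114²) = 0.02621
Seepage velocity v = K·i/n = 0.13 × 0.02621 / 0.27 = 0.01262 m/day = 4.609 m/yr.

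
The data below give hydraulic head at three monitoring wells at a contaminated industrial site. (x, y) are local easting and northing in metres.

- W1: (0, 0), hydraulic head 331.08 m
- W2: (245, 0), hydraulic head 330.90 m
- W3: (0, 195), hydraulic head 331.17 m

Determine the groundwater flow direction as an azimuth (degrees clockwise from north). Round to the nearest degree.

122°

∂h/∂x = (330.90 − 331.08) / (245 − 0) = -0.0007347
∂h/∂y = (331.17 − 331.08) / (195 − 0) = +0.0004615
Flow direction (−∇h) has components (+0.0007347 E, -0.0004615 N).
Azimuth = atan2(E, N) = atan2(+0.0007347, -0.0004615) = 122.1° ≈ 122°.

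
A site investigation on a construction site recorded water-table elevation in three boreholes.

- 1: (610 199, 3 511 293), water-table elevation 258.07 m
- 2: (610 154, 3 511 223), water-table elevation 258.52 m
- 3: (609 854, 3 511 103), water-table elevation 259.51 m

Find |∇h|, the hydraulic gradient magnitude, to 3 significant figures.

0.00588

Differences from 1: to 2 (Δx, Δy, Δh) = (-45, -70, +0.45); to 3 = (-345, -190, +1.44).
Solve a·Δx + b·Δy = Δh: det = (-45)·(-190) − (-345)·(-70) = -15600.
∂h/∂x = [(+0.45)·(-190) − (+1.44)·(-70)] / -15600 = -0.0009808
∂h/∂y = [(-45)·(+1.44) − (-345)·(+0.45)] / -15600 = -0.005798
|∇h| = √(-0.0009808² + -0.005798²) = 0.00588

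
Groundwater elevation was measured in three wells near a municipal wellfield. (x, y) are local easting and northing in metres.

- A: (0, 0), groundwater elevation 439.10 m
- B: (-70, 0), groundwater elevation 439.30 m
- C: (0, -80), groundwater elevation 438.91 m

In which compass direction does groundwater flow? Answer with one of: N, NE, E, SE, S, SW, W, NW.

∂h/∂x = (439.30 − 439.10) / (-70 − 0) = -0.002857
∂h/∂y = (438.91 − 439.10) / (-80 − 0) = +0.002375
Flow = −∇h = (+0.002857 east, -0.002375 north), which points southeast.

SE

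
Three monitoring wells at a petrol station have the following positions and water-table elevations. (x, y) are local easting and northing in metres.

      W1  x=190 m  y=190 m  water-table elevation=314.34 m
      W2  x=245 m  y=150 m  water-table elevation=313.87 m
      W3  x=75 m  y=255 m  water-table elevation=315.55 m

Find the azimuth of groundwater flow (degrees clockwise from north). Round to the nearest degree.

Differences from W1: to W2 (Δx, Δy, Δh) = (55, -40, -0.47); to W3 = (-115, 65, +1.21).
Determinant of the coordinate differences = 55·65 − (-115)·(-40) = -1025.
∂h/∂x = [(-0.47)·65 − (+1.21)·(-40)] / -1025 = -0.01741
∂h/∂y = [55·(+1.21) − (-115)·(-0.47)] / -1025 = -0.01220
Flow direction (−∇h) has components (+0.01741 E, +0.01220 N).
Azimuth = atan2(E, N) = atan2(+0.01741, +0.01220) = 55.0° ≈ 055°.

055°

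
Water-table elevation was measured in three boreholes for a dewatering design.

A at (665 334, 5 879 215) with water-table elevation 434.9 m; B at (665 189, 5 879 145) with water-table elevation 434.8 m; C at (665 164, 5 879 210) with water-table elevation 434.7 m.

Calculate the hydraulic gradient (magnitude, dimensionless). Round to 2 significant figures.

Differences from A: to B (Δx, Δy, Δh) = (-145, -70, -0.1); to C = (-170, -5, -0.2).
Solve a·Δx + b·Δy = Δh: det = (-145)·(-5) − (-170)·(-70) = -11175.
∂h/∂x = [(-0.1)·(-5) − (-0.2)·(-70)] / -11175 = +0.001208
∂h/∂y = [(-145)·(-0.2) − (-170)·(-0.1)] / -11175 = -0.001074
|∇h| = √(0.001208² + -0.001074²) = 0.001616

0.0016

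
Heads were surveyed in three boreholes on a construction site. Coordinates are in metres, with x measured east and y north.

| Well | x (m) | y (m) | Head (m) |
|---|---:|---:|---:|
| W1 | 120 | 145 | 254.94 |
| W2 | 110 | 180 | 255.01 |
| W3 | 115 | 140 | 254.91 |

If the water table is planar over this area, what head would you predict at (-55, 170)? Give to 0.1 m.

254.5 m

Three-point gradient (reference W1): Δ to W2 = (-10, 35, +0.07), Δ to W3 = (-5, -5, -0.03).
∂h/∂x = +0.003111, ∂h/∂y = +0.002889 (det = 225).
h(-55, 170) = 254.94 + (+0.003111)·(-175) + (+0.002889)·(25) = 254.94 -0.544 +0.072 = 254.468 m.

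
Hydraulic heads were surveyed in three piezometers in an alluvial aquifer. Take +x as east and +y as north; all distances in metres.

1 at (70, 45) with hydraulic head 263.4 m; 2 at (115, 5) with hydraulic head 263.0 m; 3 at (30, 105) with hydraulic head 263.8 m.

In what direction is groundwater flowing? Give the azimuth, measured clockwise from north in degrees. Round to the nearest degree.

Taking 1 as reference: 2−1 = (45, -40, -0.4); 3−1 = (-40, 60, +0.4).
Determinant of the coordinate differences = 45·60 − (-40)·(-40) = 1100.
∂h/∂x = [(-0.4)·60 − (+0.4)·(-40)] / 1100 = -0.007273
∂h/∂y = [45·(+0.4) − (-40)·(-0.4)] / 1100 = +0.001818
Flow direction (−∇h) has components (+0.007273 E, -0.001818 N).
Azimuth = atan2(E, N) = atan2(+0.007273, -0.001818) = 104.0° ≈ 104°.

104°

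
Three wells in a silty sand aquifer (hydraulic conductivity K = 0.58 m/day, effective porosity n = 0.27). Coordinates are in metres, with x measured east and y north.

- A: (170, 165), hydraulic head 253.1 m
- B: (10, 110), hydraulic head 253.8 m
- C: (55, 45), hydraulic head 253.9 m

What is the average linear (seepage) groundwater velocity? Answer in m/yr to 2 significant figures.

Differences from A: to B (Δx, Δy, Δh) = (-160, -55, +0.7); to C = (-115, -120, +0.8).
Solve a·Δx + b·Δy = Δh: det = (-160)·(-120) − (-115)·(-55) = 12875.
∂h/∂x = [(+0.7)·(-120) − (+0.8)·(-55)] / 12875 = -0.003107
∂h/∂y = [(-160)·(+0.8) − (-115)·(+0.7)] / 12875 = -0.003689
|∇h| = √(-0.003107² + -0.003689²) = 0.004823
Seepage velocity v = K·i/n = 0.58 × 0.004823 / 0.27 = 0.01036 m/day = 3.784 m/yr.

3.8 m/yr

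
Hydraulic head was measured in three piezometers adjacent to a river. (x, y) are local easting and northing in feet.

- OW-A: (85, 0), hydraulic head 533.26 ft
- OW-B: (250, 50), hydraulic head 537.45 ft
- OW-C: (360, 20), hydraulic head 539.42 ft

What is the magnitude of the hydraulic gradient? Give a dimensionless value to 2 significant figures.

With h = a·x + b·y + c and OW-A as origin, the differences give:
  165·a + 50·b = +4.19
  275·a + 20·b = +6.16
Eliminate b (×20 and ×50, subtract): -10450·a = -224.200 → a = ∂h/∂x = +0.02145
Back-substitute: b = ∂h/∂y = +0.01300.
|∇h| = √(0.02145² + 0.01300²) = 0.02508

0.025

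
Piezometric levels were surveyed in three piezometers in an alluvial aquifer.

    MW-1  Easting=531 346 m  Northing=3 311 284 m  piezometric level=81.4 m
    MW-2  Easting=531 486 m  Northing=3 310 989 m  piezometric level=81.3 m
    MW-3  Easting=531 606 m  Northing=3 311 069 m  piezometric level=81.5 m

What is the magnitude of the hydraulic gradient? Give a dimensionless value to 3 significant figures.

0.00139

Taking MW-1 as reference: MW-2−MW-1 = (140, -295, -0.1); MW-3−MW-1 = (260, -215, +0.1).
Solve a·Δx + b·Δy = Δh: det = 140·(-215) − 260·(-295) = 46600.
∂h/∂x = [(-0.1)·(-215) − (+0.1)·(-295)] / 46600 = +0.001094
∂h/∂y = [140·(+0.1) − 260·(-0.1)] / 46600 = +0.0008584
|∇h| = √(0.001094² + 0.0008584²) = 0.001391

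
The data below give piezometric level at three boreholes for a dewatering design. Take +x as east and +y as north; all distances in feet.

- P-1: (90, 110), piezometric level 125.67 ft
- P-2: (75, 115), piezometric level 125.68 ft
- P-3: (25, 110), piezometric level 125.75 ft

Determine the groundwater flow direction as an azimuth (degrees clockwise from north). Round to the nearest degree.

Three-point gradient (reference P-1): Δ to P-2 = (-15, 5, +0.01), Δ to P-3 = (-65, 0, +0.08).
∂h/∂x = -0.001231, ∂h/∂y = -0.001692 (det = 325).
Flow direction (−∇h) has components (+0.001231 E, +0.001692 N).
Azimuth = atan2(E, N) = atan2(+0.001231, +0.001692) = 36.0° ≈ 036°.

036°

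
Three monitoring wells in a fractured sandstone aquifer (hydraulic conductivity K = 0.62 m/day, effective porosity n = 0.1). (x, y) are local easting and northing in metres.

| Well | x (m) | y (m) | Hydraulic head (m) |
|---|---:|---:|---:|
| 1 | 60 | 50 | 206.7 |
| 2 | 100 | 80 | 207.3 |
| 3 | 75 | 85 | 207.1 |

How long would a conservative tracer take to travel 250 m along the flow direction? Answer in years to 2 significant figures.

9.2 years

Differences from 1: to 2 (Δx, Δy, Δh) = (40, 30, +0.6); to 3 = (15, 35, +0.4).
Determinant of the coordinate differences = 40·35 − 15·30 = 950.
∂h/∂x = [(+0.6)·35 − (+0.4)·30] / 950 = +0.009474
∂h/∂y = [40·(+0.4) − 15·(+0.6)] / 950 = +0.007368
|∇h| = √(0.009474² + 0.007368²) = 0.012
Seepage velocity v = K·i/n = 0.62 × 0.012 / 0.1 = 0.0744 m/day.
t = 250 / 0.0744 = 3360 days = 9.2 years.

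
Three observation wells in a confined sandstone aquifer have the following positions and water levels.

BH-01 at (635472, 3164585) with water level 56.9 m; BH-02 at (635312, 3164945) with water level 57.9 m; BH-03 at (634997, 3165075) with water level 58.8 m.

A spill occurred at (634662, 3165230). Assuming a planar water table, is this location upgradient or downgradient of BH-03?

With h = a·x + b·y + c and BH-01 as origin, the differences give:
  (-160)·a + 360·b = +1.0
  (-475)·a + 490·b = +1.9
Eliminate b (×490 and ×360, subtract): 92600·a = -194.00 → a = ∂h/∂x = -0.002095
Back-substitute: b = ∂h/∂y = +0.001847.
Head at (634662, 3165230) = 56.9 + (-0.002095)·(-810) + (+0.001847)·(645) = 59.79 m.
That is higher than the 58.8 m at BH-03, so the point is upgradient.

upgradient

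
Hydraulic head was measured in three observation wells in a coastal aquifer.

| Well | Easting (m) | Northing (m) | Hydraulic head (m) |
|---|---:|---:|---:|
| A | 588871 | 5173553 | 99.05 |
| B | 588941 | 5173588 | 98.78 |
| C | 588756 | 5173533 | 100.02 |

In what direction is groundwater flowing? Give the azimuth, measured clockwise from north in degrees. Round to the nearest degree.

Taking A as reference: B−A = (70, 35, -0.27); C−A = (-115, -20, +0.97).
Solve a·Δx + b·Δy = Δh: det = 70·(-20) − (-115)·35 = 2625.
∂h/∂x = [(-0.27)·(-20) − (+0.97)·35] / 2625 = -0.01088
∂h/∂y = [70·(+0.97) − (-115)·(-0.27)] / 2625 = +0.01404
Flow direction (−∇h) has components (+0.01088 E, -0.01404 N).
Azimuth = atan2(E, N) = atan2(+0.01088, -0.01404) = 142.2° ≈ 142°.

142°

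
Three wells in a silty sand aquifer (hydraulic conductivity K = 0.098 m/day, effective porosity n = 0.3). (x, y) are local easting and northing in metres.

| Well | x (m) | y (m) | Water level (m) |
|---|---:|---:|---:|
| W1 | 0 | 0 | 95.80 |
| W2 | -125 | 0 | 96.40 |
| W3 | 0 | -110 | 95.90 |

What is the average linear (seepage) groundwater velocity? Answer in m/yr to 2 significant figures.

∂h/∂x = (96.40 − 95.80) / (-125 − 0) = -0.004800
∂h/∂y = (95.90 − 95.80) / (-110 − 0) = -0.0009091
|∇h| = √(-0.004800² + -0.0009091²) = 0.004885
Seepage velocity v = K·i/n = 0.098 × 0.004885 / 0.3 = 0.001596 m/day = 0.5829 m/yr.

0.58 m/yr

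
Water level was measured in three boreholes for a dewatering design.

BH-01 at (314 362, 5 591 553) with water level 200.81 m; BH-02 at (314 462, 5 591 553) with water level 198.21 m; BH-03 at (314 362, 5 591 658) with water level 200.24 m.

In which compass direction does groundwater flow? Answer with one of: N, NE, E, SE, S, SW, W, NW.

∂h/∂x = (198.21 − 200.81) / (314462 − 314362) = -0.02600
∂h/∂y = (200.24 − 200.81) / (5591658 − 5591553) = -0.005429
Flow = −∇h = (+0.02600 east, +0.005429 north), which points east.

E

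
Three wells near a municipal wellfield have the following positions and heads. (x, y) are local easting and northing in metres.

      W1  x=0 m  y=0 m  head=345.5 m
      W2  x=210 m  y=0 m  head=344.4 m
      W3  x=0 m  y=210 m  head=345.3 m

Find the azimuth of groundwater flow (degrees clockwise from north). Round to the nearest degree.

080°

∂h/∂x = (344.4 − 345.5) / (210 − 0) = -0.005238
∂h/∂y = (345.3 − 345.5) / (210 − 0) = -0.0009524
Flow direction (−∇h) has components (+0.005238 E, +0.0009524 N).
Azimuth = atan2(E, N) = atan2(+0.005238, +0.0009524) = 79.7° ≈ 080°.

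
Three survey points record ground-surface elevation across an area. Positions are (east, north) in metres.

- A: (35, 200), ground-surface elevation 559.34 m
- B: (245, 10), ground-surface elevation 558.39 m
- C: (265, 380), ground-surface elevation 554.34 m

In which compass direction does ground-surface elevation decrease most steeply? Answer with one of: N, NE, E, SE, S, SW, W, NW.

Differences from A: to B (Δx, Δy, Δh) = (210, -190, -0.95); to C = (230, 180, -5.00).
Solve a·Δx + b·Δy = Δz: det = 210·180 − 230·(-190) = 81500.
∂z/∂x = [(-0.95)·180 − (-5.00)·(-190)] / 81500 = -0.01375
∂z/∂y = [210·(-5.00) − 230·(-0.95)] / 81500 = -0.01020
Steepest decrease is along −∇f = (+0.01375 E, +0.01020 N) → northeast.

NE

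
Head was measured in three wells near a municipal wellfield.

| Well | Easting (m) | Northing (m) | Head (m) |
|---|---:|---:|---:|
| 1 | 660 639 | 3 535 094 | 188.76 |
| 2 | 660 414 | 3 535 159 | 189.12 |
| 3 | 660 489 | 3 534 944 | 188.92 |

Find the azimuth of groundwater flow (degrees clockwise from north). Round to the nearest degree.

Taking 1 as reference: 2−1 = (-225, 65, +0.36); 3−1 = (-150, -150, +0.16).
Solve a·Δx + b·Δy = Δh: det = (-225)·(-150) − (-150)·65 = 43500.
∂h/∂x = [(+0.36)·(-150) − (+0.16)·65] / 43500 = -0.001480
∂h/∂y = [(-225)·(+0.16) − (-150)·(+0.36)] / 43500 = +0.0004138
Flow direction (−∇h) has components (+0.001480 E, -0.0004138 N).
Azimuth = atan2(E, N) = atan2(+0.001480, -0.0004138) = 105.6° ≈ 106°.

106°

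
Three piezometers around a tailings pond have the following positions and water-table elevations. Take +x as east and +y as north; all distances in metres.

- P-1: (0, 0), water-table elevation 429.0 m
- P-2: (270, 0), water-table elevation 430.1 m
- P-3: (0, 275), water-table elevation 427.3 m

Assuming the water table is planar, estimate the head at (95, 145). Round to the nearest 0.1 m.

∂h/∂x = (430.1 − 429.0) / (270 − 0) = +0.004074
∂h/∂y = (427.3 − 429.0) / (275 − 0) = -0.006182
h(95, 145) = 429.0 + (+0.004074)·(95) + (-0.006182)·(145) = 429.0 +0.387 -0.896 = 428.491 m.

428.5 m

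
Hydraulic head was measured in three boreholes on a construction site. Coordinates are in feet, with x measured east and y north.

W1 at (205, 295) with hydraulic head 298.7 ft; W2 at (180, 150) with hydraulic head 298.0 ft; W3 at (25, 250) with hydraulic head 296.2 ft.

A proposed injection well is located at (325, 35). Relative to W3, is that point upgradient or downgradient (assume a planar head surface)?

With h = a·x + b·y + c and W1 as origin, the differences give:
  (-25)·a + (-145)·b = -0.7
  (-180)·a + (-45)·b = -2.5
Eliminate b (×(-45) and ×(-145), subtract): -24975·a = -331.00 → a = ∂h/∂x = +0.01325
Back-substitute: b = ∂h/∂y = +0.002543.
Head at (325, 35) = 298.7 + (+0.01325)·(120) + (+0.002543)·(-260) = 299.63 ft.
That is higher than the 296.2 ft at W3, so the point is upgradient.

upgradient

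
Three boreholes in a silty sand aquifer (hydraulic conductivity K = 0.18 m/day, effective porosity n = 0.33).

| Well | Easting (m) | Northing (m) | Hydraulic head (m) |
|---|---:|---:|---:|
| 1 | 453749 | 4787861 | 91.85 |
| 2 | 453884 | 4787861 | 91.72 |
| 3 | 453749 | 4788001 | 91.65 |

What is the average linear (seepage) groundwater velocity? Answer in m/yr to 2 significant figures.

∂h/∂x = (91.72 − 91.85) / (453884 − 453749) = -0.0009630
∂h/∂y = (91.65 − 91.85) / (4788001 − 4787861) = -0.001429
|∇h| = √(-0.0009630² + -0.001429²) = 0.001723
Seepage velocity v = K·i/n = 0.18 × 0.001723 / 0.33 = 0.0009398 m/day = 0.3433 m/yr.

0.34 m/yr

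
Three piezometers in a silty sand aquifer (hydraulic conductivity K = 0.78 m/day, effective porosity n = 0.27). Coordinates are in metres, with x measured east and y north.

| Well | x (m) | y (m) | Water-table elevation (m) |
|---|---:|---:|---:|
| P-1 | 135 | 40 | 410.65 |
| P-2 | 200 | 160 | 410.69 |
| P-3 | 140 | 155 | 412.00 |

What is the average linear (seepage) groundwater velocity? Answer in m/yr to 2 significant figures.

28 m/yr

Differences from P-1: to P-2 (Δx, Δy, Δh) = (65, 120, +0.04); to P-3 = (5, 115, +1.35).
Determinant of the coordinate differences = 65·115 − 5·120 = 6875.
∂h/∂x = [(+0.04)·115 − (+1.35)·120] / 6875 = -0.02289
∂h/∂y = [65·(+1.35) − 5·(+0.04)] / 6875 = +0.01273
|∇h| = √(-0.02289² + 0.01273²) = 0.02619
Seepage velocity v = K·i/n = 0.78 × 0.02619 / 0.27 = 0.07566 m/day = 27.63 m/yr.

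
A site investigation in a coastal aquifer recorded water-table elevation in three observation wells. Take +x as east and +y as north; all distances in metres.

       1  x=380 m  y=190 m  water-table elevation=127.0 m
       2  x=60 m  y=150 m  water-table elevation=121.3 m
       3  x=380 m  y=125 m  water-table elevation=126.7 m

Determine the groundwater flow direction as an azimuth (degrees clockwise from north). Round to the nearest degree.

255°

With h = a·x + b·y + c and 1 as origin, the differences give:
  (-320)·a + (-40)·b = -5.7
  0·a + (-65)·b = -0.3
Eliminate b (×(-65) and ×(-40), subtract): 20800·a = 358.50 → a = ∂h/∂x = +0.01724
Back-substitute: b = ∂h/∂y = +0.004615.
Flow direction (−∇h) has components (-0.01724 E, -0.004615 N).
Azimuth = atan2(E, N) = atan2(-0.01724, -0.004615) = 255.0° ≈ 255°.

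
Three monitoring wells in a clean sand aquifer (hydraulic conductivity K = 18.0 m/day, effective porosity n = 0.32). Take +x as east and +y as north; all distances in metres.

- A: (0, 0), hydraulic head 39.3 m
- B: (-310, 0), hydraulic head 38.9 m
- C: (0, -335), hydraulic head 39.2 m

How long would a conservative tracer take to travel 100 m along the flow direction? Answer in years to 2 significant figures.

3.7 years

∂h/∂x = (38.9 − 39.3) / (-310 − 0) = +0.001290
∂h/∂y = (39.2 − 39.3) / (-335 − 0) = +0.0002985
|∇h| = √(0.001290² + 0.0002985²) = 0.001324
Seepage velocity v = K·i/n = 18.0 × 0.001324 / 0.32 = 0.07447 m/day.
t = 100 / 0.07447 = 1343 days = 3.68 years.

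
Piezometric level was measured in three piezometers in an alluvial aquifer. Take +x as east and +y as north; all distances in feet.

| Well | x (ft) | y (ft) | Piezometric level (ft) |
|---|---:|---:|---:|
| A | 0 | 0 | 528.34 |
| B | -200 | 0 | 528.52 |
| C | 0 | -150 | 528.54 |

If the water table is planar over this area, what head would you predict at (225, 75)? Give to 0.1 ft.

528.0 ft

∂h/∂x = (528.52 − 528.34) / (-200 − 0) = -0.0009000
∂h/∂y = (528.54 − 528.34) / (-150 − 0) = -0.001333
h(225, 75) = 528.34 + (-0.0009000)·(225) + (-0.001333)·(75) = 528.34 -0.202 -0.100 = 528.038 ft.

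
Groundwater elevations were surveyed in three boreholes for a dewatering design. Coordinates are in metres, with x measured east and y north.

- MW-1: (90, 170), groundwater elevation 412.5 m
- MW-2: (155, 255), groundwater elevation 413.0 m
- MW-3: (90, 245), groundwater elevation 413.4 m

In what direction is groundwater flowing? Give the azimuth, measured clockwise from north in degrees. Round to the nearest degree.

Taking MW-1 as reference: MW-2−MW-1 = (65, 85, +0.5); MW-3−MW-1 = (0, 75, +0.9).
Solve a·Δx + b·Δy = Δh: det = 65·75 − 0·85 = 4875.
∂h/∂x = [(+0.5)·75 − (+0.9)·85] / 4875 = -0.008000
∂h/∂y = [65·(+0.9) − 0·(+0.5)] / 4875 = +0.01200
Flow direction (−∇h) has components (+0.008000 E, -0.01200 N).
Azimuth = atan2(E, N) = atan2(+0.008000, -0.01200) = 146.3° ≈ 146°.

146°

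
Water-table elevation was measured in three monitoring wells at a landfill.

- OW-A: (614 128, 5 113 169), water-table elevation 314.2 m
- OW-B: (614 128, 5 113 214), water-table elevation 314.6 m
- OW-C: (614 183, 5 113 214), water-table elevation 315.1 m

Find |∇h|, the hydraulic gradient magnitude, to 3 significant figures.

Three-point gradient (reference OW-A): Δ to OW-B = (0, 45, +0.4), Δ to OW-C = (55, 45, +0.9).
∂h/∂x = +0.009091, ∂h/∂y = +0.008889 (det = -2475).
|∇h| = √(0.009091² + 0.008889²) = 0.01271

0.0127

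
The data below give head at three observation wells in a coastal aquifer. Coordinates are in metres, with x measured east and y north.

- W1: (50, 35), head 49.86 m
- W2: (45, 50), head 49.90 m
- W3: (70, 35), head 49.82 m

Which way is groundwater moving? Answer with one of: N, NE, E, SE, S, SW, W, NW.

Three-point gradient (reference W1): Δ to W2 = (-5, 15, +0.04), Δ to W3 = (20, 0, -0.04).
∂h/∂x = -0.002000, ∂h/∂y = +0.002000 (det = -300).
Flow = −∇h = (+0.002000 east, -0.002000 north), which points southeast.

SE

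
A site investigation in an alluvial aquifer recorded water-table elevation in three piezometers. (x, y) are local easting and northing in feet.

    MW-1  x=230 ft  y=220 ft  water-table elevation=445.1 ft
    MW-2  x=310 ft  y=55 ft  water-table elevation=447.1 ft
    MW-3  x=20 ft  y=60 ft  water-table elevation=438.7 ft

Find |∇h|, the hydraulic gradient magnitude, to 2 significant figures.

0.029

Three-point gradient (reference MW-1): Δ to MW-2 = (80, -165, +2.0), Δ to MW-3 = (-210, -160, -6.4).
∂h/∂x = +0.02900, ∂h/∂y = +0.001939 (det = -47450).
|∇h| = √(0.02900² + 0.001939²) = 0.02906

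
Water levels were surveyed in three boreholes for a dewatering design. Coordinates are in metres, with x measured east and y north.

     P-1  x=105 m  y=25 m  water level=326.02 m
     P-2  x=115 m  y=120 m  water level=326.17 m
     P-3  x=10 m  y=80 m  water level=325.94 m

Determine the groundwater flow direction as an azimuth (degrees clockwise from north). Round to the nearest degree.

Differences from P-1: to P-2 (Δx, Δy, Δh) = (10, 95, +0.15); to P-3 = (-95, 55, -0.08).
Determinant of the coordinate differences = 10·55 − (-95)·95 = 9575.
∂h/∂x = [(+0.15)·55 − (-0.08)·95] / 9575 = +0.001655
∂h/∂y = [10·(-0.08) − (-95)·(+0.15)] / 9575 = +0.001405
Flow direction (−∇h) has components (-0.001655 E, -0.001405 N).
Azimuth = atan2(E, N) = atan2(-0.001655, -0.001405) = 229.7° ≈ 230°.

230°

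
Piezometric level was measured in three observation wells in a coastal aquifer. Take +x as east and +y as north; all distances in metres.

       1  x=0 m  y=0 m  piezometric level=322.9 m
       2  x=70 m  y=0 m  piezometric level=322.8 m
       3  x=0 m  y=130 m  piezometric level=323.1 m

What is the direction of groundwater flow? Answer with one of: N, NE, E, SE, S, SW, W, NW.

∂h/∂x = (322.8 − 322.9) / (70 − 0) = -0.001429
∂h/∂y = (323.1 − 322.9) / (130 − 0) = +0.001538
Flow = −∇h = (+0.001429 east, -0.001538 north), which points southeast.

SE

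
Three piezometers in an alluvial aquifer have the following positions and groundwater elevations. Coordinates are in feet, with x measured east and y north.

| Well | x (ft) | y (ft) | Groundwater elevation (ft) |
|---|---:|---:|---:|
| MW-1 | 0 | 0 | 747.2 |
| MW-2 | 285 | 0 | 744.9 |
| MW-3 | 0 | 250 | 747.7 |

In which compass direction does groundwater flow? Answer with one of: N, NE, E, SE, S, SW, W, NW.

∂h/∂x = (744.9 − 747.2) / (285 − 0) = -0.008070
∂h/∂y = (747.7 − 747.2) / (250 − 0) = +0.002000
Flow = −∇h = (+0.008070 east, -0.002000 north), which points east.

E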